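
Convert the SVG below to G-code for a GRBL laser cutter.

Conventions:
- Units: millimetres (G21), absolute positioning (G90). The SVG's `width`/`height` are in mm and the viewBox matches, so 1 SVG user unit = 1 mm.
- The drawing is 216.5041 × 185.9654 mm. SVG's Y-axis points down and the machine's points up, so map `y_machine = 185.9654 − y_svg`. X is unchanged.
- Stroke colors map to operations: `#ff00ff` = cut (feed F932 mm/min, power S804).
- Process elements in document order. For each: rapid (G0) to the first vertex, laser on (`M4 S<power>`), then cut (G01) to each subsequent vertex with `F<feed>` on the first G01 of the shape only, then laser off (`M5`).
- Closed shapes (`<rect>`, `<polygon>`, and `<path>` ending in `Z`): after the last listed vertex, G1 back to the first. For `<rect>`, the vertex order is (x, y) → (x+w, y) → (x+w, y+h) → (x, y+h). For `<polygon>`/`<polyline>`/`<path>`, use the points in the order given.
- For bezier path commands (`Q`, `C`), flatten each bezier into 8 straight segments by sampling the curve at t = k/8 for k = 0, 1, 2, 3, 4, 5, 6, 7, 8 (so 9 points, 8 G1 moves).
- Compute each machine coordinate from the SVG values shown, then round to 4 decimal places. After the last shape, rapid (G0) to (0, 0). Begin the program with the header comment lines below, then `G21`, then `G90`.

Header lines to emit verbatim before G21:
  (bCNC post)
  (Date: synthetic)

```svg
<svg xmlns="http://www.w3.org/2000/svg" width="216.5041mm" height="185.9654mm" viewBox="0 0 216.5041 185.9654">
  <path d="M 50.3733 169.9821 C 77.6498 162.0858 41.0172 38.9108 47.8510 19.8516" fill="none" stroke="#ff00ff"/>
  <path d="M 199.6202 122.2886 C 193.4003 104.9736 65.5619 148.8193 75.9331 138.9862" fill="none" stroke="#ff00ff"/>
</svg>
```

(bCNC post)
(Date: synthetic)
G21
G90
G0 X50.3733 Y15.9833
M4 S804
G01 X57.8160 Y23.9196 F932
G01 X60.5255 Y40.0922
G01 X59.7601 Y61.9302
G01 X56.7782 Y86.8625
G01 X52.8380 Y112.3180
G01 X49.1979 Y135.7257
G01 X47.1161 Y154.5147
G01 X47.8510 Y166.1138
M5
G0 X199.6202 Y63.6768
M4 S804
G01 X192.0943 Y67.5273 F932
G01 X176.2116 Y66.9898
G01 X155.0169 Y63.4100
G01 X131.5550 Y58.1337
G01 X108.8708 Y52.5067
G01 X90.0092 Y47.8748
G01 X78.0150 Y45.5837
G01 X75.9331 Y46.9792
M5
G0 X0.0000 Y0.0000

Since the viewBox matches the mm dimensions, user units are millimetres directly. The only transform is the Y-flip y_m = 185.9654 − y_svg.

Shape 1 is a cubic bezier drawn with `<path>`. Its stroke #ff00ff means cut at S804, F932. After flipping Y the toolpath is (50.3733,15.9833) → (57.8160,23.9196) → (60.5255,40.0922) → (59.7601,61.9302) → (56.7782,86.8625) → (52.8380,112.3180) → (49.1979,135.7257) → (47.1161,154.5147) → (47.8510,166.1138).

Shape 2 is a cubic bezier drawn with `<path>`. Its stroke #ff00ff means cut at S804, F932. After flipping Y the toolpath is (199.6202,63.6768) → (192.0943,67.5273) → (176.2116,66.9898) → (155.0169,63.4100) → (131.5550,58.1337) → (108.8708,52.5067) → (90.0092,47.8748) → (78.0150,45.5837) → (75.9331,46.9792).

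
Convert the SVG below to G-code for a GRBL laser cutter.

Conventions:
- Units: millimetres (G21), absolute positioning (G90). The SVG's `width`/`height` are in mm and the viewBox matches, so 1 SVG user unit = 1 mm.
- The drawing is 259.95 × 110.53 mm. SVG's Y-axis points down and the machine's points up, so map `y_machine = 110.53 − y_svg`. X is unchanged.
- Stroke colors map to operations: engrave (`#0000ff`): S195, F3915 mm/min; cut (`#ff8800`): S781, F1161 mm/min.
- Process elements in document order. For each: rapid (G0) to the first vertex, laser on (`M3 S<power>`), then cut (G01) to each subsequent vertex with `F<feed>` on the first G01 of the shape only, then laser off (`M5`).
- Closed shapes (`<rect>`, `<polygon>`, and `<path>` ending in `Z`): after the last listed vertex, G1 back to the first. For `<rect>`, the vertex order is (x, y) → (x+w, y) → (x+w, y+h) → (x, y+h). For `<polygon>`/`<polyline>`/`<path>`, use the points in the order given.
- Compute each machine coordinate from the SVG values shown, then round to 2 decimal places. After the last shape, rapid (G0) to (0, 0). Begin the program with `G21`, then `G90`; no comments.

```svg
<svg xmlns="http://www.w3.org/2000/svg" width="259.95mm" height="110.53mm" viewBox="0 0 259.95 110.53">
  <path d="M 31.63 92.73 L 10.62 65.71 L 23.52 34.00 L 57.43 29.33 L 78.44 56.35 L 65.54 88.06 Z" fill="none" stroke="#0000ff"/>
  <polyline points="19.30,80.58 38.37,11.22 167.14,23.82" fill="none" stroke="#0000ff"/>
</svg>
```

G21
G90
G0 X31.63 Y17.80
M3 S195
G01 X10.62 Y44.82 F3915
G01 X23.52 Y76.53
G01 X57.43 Y81.20
G01 X78.44 Y54.18
G01 X65.54 Y22.47
G01 X31.63 Y17.80
M5
G0 X19.30 Y29.95
M3 S195
G01 X38.37 Y99.31 F3915
G01 X167.14 Y86.71
M5
G0 X0.00 Y0.00

viewBox `0 0 259.95 110.53` with mm width/height → 1 unit = 1 mm. Flip: y_m = 110.53 − y_svg.

**Shape 1** — `<path>` regular polygon, stroke `#0000ff` → engrave (S195, F3915). Machine vertices: (31.63,17.80) → (10.62,44.82) → (23.52,76.53) → (57.43,81.20) → (78.44,54.18) → (65.54,22.47) → (31.63,17.80). Closed: final G1 returns to the first vertex.

**Shape 2** — `<polyline>` open polyline, stroke `#0000ff` → engrave (S195, F3915). Machine vertices: (19.30,29.95) → (38.37,99.31) → (167.14,86.71). Open path.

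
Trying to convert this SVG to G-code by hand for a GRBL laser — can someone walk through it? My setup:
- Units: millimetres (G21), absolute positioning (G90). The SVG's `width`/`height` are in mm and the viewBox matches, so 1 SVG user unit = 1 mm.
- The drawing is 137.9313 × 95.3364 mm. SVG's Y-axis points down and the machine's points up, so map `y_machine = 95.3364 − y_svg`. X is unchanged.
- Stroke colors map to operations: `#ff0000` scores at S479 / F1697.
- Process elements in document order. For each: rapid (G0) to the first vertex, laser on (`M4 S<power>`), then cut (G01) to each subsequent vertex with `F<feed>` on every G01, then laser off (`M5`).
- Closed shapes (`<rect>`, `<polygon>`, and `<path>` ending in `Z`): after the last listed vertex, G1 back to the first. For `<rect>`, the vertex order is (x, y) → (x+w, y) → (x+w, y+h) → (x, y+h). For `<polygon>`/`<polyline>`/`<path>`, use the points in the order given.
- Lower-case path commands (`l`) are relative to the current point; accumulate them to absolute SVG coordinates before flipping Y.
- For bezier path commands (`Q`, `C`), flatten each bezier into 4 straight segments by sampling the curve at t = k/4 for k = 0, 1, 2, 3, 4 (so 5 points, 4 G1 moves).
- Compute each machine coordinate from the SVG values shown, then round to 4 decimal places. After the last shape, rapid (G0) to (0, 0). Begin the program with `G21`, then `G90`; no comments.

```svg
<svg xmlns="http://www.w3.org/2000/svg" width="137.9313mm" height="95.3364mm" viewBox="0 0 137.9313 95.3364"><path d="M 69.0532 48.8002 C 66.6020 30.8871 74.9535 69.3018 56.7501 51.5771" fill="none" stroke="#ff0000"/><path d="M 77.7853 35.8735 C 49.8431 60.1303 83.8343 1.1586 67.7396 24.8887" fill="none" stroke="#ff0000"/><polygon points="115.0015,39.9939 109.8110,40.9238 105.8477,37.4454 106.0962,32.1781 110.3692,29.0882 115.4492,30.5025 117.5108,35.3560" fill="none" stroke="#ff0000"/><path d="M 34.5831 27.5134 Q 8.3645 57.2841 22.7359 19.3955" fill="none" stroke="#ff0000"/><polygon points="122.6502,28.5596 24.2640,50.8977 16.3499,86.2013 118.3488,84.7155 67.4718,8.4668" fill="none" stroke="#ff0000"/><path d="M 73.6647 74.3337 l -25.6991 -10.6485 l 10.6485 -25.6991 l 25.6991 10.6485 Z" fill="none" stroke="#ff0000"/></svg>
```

G21
G90
G0 X69.0532 Y46.5362
M4 S479
G01 X68.6566 Y51.1669 F1697
G01 X68.8087 Y45.2184 F1697
G01 X66.0073 Y39.2346 F1697
G01 X56.7501 Y43.7593 F1697
M5
G0 X77.7853 Y59.4629
M4 S479
G01 X66.6909 Y54.2830 F1697
G01 X68.3196 Y64.7578 F1697
G01 X72.1698 Y75.3313 F1697
G01 X67.7396 Y70.4477 F1697
M5
G0 X115.0015 Y55.3425
M4 S479
G01 X109.8110 Y54.4126 F1697
G01 X105.8477 Y57.8910 F1697
G01 X106.0962 Y63.1583 F1697
G01 X110.3692 Y66.2482 F1697
G01 X115.4492 Y64.8339 F1697
G01 X117.5108 Y59.9804 F1697
G01 X115.0015 Y55.3425 F1697
M5
G0 X34.5831 Y67.8230
M4 S479
G01 X24.0107 Y57.1664 F1697
G01 X18.5120 Y54.9671 F1697
G01 X18.0871 Y61.2253 F1697
G01 X22.7359 Y75.9409 F1697
M5
G0 X122.6502 Y66.7768
M4 S479
G01 X24.2640 Y44.4387 F1697
G01 X16.3499 Y9.1351 F1697
G01 X118.3488 Y10.6209 F1697
G01 X67.4718 Y86.8696 F1697
G01 X122.6502 Y66.7768 F1697
M5
G0 X73.6647 Y21.0027
M4 S479
G01 X47.9656 Y31.6512 F1697
G01 X58.6141 Y57.3503 F1697
G01 X84.3132 Y46.7018 F1697
G01 X73.6647 Y21.0027 F1697
M5
G0 X0.0000 Y0.0000

1 u = 1 mm; y_m = 95.3364 − y.

[1] `<path>` cubic bezier, #ff0000→score S479 F1697: (69.0532,46.5362) → (68.6566,51.1669) → (68.8087,45.2184) → (66.0073,39.2346) → (56.7501,43.7593)

[2] `<path>` cubic bezier, #ff0000→score S479 F1697: (77.7853,59.4629) → (66.6909,54.2830) → (68.3196,64.7578) → (72.1698,75.3313) → (67.7396,70.4477)

[3] `<polygon>` regular polygon, #ff0000→score S479 F1697: (115.0015,55.3425) → (109.8110,54.4126) → (105.8477,57.8910) → (106.0962,63.1583) → (110.3692,66.2482) → (115.4492,64.8339) → (117.5108,59.9804) → (115.0015,55.3425) (closed)

[4] `<path>` quadratic bezier, #ff0000→score S479 F1697: (34.5831,67.8230) → (24.0107,57.1664) → (18.5120,54.9671) → (18.0871,61.2253) → (22.7359,75.9409)

[5] `<polygon>` closed polygon, #ff0000→score S479 F1697: (122.6502,66.7768) → (24.2640,44.4387) → (16.3499,9.1351) → (118.3488,10.6209) → (67.4718,86.8696) → (122.6502,66.7768) (closed)

[6] `<path>` regular polygon, #ff0000→score S479 F1697: (73.6647,21.0027) → (47.9656,31.6512) → (58.6141,57.3503) → (84.3132,46.7018) → (73.6647,21.0027) (closed)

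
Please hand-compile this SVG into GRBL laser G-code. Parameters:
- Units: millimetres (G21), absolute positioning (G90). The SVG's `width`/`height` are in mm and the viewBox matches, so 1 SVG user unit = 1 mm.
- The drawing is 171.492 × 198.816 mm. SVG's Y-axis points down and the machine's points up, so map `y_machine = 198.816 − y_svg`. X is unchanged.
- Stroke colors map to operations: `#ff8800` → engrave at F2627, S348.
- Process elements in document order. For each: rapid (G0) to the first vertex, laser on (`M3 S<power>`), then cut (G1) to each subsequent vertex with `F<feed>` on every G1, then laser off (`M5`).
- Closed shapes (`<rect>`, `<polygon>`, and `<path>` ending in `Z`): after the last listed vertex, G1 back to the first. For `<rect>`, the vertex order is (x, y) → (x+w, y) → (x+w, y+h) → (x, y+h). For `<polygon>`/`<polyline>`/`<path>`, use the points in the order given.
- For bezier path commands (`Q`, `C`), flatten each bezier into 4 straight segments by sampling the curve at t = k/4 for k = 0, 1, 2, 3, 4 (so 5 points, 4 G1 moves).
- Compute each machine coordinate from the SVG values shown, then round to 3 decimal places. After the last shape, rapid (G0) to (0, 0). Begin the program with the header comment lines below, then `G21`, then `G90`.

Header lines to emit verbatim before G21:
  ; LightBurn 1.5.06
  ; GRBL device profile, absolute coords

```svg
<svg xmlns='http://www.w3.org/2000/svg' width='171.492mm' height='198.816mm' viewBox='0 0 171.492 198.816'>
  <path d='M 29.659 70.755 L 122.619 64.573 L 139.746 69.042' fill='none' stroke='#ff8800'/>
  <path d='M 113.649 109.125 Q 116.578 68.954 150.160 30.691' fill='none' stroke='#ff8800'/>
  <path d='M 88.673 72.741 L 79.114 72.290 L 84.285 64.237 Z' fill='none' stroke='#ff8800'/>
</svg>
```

viewBox `0 0 171.492 198.816` with mm width/height → 1 unit = 1 mm. Flip: y_m = 198.816 − y_svg.

**Shape 1** — `<path>` open polyline, stroke `#ff8800` → engrave (S348, F2627). Machine vertices: (29.659,128.061) → (122.619,134.243) → (139.746,129.774). Open path.

**Shape 2** — `<path>` quadratic bezier, stroke `#ff8800` → engrave (S348, F2627). Control points (SVG): P0=(113.649,109.125), P1=(116.578,68.954), P2=(150.160,30.691); sampled at t=k/4. Machine vertices: (113.649,89.691) → (117.029,109.657) → (124.241,129.385) → (135.285,148.874) → (150.160,168.125). Open path.

**Shape 3** — `<path>` regular polygon, stroke `#ff8800` → engrave (S348, F2627). Machine vertices: (88.673,126.075) → (79.114,126.526) → (84.285,134.579) → (88.673,126.075). Closed: final G1 returns to the first vertex.

; LightBurn 1.5.06
; GRBL device profile, absolute coords
G21
G90
G0 X29.659 Y128.061
M3 S348
G1 X122.619 Y134.243 F2627
G1 X139.746 Y129.774 F2627
M5
G0 X113.649 Y89.691
M3 S348
G1 X117.029 Y109.657 F2627
G1 X124.241 Y129.385 F2627
G1 X135.285 Y148.874 F2627
G1 X150.160 Y168.125 F2627
M5
G0 X88.673 Y126.075
M3 S348
G1 X79.114 Y126.526 F2627
G1 X84.285 Y134.579 F2627
G1 X88.673 Y126.075 F2627
M5
G0 X0.000 Y0.000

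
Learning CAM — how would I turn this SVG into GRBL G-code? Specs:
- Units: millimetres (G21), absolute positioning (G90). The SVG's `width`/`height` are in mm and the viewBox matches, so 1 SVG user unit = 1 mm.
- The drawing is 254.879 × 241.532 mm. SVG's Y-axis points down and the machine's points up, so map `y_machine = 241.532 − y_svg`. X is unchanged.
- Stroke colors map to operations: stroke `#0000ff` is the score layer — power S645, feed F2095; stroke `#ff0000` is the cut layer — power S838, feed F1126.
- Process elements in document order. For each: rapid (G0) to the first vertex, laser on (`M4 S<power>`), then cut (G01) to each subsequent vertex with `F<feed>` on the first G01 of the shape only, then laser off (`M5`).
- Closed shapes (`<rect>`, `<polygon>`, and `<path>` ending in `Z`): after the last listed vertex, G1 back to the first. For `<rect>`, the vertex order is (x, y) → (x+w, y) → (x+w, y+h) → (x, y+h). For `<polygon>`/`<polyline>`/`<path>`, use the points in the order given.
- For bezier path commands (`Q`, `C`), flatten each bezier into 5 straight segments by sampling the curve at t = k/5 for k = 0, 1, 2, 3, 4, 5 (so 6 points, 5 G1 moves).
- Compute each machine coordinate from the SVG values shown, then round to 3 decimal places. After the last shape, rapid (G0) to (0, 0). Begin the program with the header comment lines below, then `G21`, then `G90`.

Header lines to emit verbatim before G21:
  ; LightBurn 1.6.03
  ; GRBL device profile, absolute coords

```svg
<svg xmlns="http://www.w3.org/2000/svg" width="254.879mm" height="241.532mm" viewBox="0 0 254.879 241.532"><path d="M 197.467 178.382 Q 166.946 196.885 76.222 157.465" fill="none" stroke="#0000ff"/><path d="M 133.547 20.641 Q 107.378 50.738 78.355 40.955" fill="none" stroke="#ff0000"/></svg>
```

1 u = 1 mm; y_m = 241.532 − y.

[1] `<path>` quadratic bezier, #0000ff→score S645 F2095: (197.467,63.150) → (182.850,58.066) → (163.418,57.615) → (139.169,61.799) → (110.103,70.616) → (76.222,84.067)

[2] `<path>` quadratic bezier, #ff0000→cut S838 F1126: (133.547,220.891) → (122.965,210.447) → (112.155,203.194) → (101.117,199.131) → (89.850,198.259) → (78.355,200.577)

; LightBurn 1.6.03
; GRBL device profile, absolute coords
G21
G90
G0 X197.467 Y63.150
M4 S645
G01 X182.850 Y58.066 F2095
G01 X163.418 Y57.615
G01 X139.169 Y61.799
G01 X110.103 Y70.616
G01 X76.222 Y84.067
M5
G0 X133.547 Y220.891
M4 S838
G01 X122.965 Y210.447 F1126
G01 X112.155 Y203.194
G01 X101.117 Y199.131
G01 X89.850 Y198.259
G01 X78.355 Y200.577
M5
G0 X0.000 Y0.000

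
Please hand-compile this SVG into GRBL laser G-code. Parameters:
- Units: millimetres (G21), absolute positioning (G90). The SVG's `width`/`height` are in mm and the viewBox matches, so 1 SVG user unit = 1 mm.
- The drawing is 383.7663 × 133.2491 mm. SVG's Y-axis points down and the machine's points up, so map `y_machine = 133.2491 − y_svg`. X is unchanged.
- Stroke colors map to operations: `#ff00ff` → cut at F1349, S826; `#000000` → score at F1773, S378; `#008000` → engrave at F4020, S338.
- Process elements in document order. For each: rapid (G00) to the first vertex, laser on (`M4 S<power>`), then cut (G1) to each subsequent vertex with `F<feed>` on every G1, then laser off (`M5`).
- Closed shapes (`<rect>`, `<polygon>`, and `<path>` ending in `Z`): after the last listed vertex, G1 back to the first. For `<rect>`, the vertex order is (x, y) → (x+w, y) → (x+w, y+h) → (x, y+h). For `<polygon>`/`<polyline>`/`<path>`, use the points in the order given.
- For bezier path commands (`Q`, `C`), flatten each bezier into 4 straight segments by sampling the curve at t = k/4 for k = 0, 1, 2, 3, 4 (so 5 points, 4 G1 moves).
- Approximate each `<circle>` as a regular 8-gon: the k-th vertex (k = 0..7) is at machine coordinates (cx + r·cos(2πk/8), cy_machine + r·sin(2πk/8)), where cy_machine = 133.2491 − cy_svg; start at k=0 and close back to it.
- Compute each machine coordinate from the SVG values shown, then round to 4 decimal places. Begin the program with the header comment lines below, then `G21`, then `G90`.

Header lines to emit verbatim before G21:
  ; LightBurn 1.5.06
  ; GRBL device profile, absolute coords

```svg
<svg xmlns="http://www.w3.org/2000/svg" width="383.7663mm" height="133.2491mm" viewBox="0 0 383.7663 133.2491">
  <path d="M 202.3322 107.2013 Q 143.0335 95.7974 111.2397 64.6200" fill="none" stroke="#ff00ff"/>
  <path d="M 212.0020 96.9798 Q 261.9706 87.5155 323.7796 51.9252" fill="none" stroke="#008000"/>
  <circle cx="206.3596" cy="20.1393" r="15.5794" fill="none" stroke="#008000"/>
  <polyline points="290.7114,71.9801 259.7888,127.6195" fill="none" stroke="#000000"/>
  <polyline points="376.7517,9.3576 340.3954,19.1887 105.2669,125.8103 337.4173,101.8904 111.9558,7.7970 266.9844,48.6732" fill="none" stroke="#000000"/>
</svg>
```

Since the viewBox matches the mm dimensions, user units are millimetres directly. The only transform is the Y-flip y_m = 133.2491 − y_svg.

Shape 1 is a quadratic bezier drawn with `<path>`. Its stroke #ff00ff means cut at S826, F1349. After flipping Y the toolpath is (202.3322,26.0478) → (174.4019,32.9856) → (149.9097,42.3951) → (128.8557,54.2762) → (111.2397,68.6291).

Shape 2 is a quadratic bezier drawn with `<path>`. Its stroke #008000 means engrave at S338, F4020. After flipping Y the toolpath is (212.0020,36.2693) → (237.7263,42.6343) → (264.9307,52.2651) → (293.6151,65.1616) → (323.7796,81.3239).

Shape 3 is a circle drawn with `<circle>`. Its stroke #008000 means engrave at S338, F4020. After flipping Y the toolpath is (221.9390,113.1098) → (217.3759,124.1261) → (206.3596,128.6892) → (195.3433,124.1261) → (190.7802,113.1098) → (195.3433,102.0935) → (206.3596,97.5304) → (217.3759,102.0935) → (221.9390,113.1098), returning to the start.

Shape 4 is a line segment drawn with `<polyline>`. Its stroke #000000 means score at S378, F1773. After flipping Y the toolpath is (290.7114,61.2690) → (259.7888,5.6296).

Shape 5 is a open polyline drawn with `<polyline>`. Its stroke #000000 means score at S378, F1773. After flipping Y the toolpath is (376.7517,123.8915) → (340.3954,114.0604) → (105.2669,7.4388) → (337.4173,31.3587) → (111.9558,125.4521) → (266.9844,84.5759).

; LightBurn 1.5.06
; GRBL device profile, absolute coords
G21
G90
G00 X202.3322 Y26.0478
M4 S826
G1 X174.4019 Y32.9856 F1349
G1 X149.9097 Y42.3951 F1349
G1 X128.8557 Y54.2762 F1349
G1 X111.2397 Y68.6291 F1349
M5
G00 X212.0020 Y36.2693
M4 S338
G1 X237.7263 Y42.6343 F4020
G1 X264.9307 Y52.2651 F4020
G1 X293.6151 Y65.1616 F4020
G1 X323.7796 Y81.3239 F4020
M5
G00 X221.9390 Y113.1098
M4 S338
G1 X217.3759 Y124.1261 F4020
G1 X206.3596 Y128.6892 F4020
G1 X195.3433 Y124.1261 F4020
G1 X190.7802 Y113.1098 F4020
G1 X195.3433 Y102.0935 F4020
G1 X206.3596 Y97.5304 F4020
G1 X217.3759 Y102.0935 F4020
G1 X221.9390 Y113.1098 F4020
M5
G00 X290.7114 Y61.2690
M4 S378
G1 X259.7888 Y5.6296 F1773
M5
G00 X376.7517 Y123.8915
M4 S378
G1 X340.3954 Y114.0604 F1773
G1 X105.2669 Y7.4388 F1773
G1 X337.4173 Y31.3587 F1773
G1 X111.9558 Y125.4521 F1773
G1 X266.9844 Y84.5759 F1773
M5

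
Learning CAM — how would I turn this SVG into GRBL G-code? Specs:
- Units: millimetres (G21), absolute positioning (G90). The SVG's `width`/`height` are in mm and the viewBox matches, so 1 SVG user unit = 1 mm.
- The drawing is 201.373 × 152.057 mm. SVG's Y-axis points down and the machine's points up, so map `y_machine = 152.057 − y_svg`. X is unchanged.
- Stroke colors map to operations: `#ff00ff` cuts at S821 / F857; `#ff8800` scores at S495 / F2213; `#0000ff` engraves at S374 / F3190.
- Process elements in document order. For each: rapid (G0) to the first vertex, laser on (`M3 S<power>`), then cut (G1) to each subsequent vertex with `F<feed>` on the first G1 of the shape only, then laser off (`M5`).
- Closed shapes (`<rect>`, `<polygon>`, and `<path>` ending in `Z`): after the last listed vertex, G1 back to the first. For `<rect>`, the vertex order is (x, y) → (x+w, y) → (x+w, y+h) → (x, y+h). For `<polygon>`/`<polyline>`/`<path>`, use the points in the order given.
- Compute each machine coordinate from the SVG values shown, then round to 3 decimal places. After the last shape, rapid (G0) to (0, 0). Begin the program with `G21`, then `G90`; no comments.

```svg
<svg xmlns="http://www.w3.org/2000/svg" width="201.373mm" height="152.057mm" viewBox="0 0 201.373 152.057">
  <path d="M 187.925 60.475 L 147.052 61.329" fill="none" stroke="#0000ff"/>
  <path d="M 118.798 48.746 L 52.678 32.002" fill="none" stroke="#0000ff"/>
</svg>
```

G21
G90
G0 X187.925 Y91.582
M3 S374
G1 X147.052 Y90.728 F3190
M5
G0 X118.798 Y103.311
M3 S374
G1 X52.678 Y120.055 F3190
M5
G0 X0.000 Y0.000

1 u = 1 mm; y_m = 152.057 − y.

[1] `<path>` line segment, #0000ff→engrave S374 F3190: (187.925,91.582) → (147.052,90.728)

[2] `<path>` line segment, #0000ff→engrave S374 F3190: (118.798,103.311) → (52.678,120.055)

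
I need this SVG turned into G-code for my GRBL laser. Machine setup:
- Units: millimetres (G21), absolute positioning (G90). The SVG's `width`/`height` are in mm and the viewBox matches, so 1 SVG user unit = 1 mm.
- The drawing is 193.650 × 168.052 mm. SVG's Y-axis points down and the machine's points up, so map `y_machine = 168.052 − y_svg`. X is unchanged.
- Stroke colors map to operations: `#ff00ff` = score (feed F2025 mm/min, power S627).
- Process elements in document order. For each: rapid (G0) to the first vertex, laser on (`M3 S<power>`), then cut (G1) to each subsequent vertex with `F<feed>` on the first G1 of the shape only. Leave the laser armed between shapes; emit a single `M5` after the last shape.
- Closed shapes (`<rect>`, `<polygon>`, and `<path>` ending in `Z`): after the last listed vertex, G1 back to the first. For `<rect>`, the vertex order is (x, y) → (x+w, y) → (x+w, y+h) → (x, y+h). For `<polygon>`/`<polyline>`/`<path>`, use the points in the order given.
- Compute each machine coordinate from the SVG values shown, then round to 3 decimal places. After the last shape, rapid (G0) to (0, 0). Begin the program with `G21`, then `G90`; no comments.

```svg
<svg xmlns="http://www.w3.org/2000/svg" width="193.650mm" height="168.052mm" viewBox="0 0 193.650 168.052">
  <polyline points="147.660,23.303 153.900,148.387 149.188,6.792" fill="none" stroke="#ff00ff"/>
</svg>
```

G21
G90
G0 X147.660 Y144.749
M3 S627
G1 X153.900 Y19.665 F2025
G1 X149.188 Y161.260
M5
G0 X0.000 Y0.000

1 u = 1 mm; y_m = 168.052 − y.

[1] `<polyline>` open polyline, #ff00ff→score S627 F2025: (147.660,144.749) → (153.900,19.665) → (149.188,161.260)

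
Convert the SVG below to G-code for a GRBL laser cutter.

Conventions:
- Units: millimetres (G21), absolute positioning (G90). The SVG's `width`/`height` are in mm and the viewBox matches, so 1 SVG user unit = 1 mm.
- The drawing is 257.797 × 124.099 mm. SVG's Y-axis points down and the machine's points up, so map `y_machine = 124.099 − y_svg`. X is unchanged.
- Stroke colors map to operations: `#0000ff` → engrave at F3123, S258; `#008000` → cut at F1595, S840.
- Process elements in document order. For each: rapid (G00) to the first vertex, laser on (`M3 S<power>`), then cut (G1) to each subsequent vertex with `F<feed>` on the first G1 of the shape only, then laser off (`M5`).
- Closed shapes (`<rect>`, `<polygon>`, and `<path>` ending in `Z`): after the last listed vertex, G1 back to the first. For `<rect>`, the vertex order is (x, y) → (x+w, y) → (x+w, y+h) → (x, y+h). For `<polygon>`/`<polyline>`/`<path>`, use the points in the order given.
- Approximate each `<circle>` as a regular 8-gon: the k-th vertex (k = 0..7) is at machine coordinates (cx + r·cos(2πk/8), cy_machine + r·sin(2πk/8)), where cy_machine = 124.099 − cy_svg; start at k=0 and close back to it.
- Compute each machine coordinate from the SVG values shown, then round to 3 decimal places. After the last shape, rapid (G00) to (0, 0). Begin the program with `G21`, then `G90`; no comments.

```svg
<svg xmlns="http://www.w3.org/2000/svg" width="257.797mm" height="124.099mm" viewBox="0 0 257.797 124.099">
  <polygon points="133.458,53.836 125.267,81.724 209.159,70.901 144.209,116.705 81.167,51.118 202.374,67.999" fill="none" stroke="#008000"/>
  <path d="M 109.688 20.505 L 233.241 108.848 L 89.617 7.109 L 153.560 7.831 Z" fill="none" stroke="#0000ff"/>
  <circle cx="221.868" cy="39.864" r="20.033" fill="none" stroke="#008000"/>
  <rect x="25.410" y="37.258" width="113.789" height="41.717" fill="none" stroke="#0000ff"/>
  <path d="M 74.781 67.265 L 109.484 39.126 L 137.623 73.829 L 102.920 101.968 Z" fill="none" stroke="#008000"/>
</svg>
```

1 u = 1 mm; y_m = 124.099 − y.

[1] `<polygon>` closed polygon, #008000→cut S840 F1595: (133.458,70.263) → (125.267,42.375) → (209.159,53.198) → (144.209,7.394) → (81.167,72.981) → (202.374,56.100) → (133.458,70.263) (closed)

[2] `<path>` closed polygon, #0000ff→engrave S258 F3123: (109.688,103.594) → (233.241,15.251) → (89.617,116.990) → (153.560,116.268) → (109.688,103.594) (closed)

[3] `<circle>` circle, #008000→cut S840 F1595: (241.901,84.235) → (236.033,98.400) → (221.868,104.268) → (207.703,98.400) → (201.835,84.235) → (207.703,70.070) → (221.868,64.202) → (236.033,70.070) → (241.901,84.235) (closed)

[4] `<rect>` rectangle, #0000ff→engrave S258 F3123: (25.410,86.841) → (139.199,86.841) → (139.199,45.124) → (25.410,45.124) → (25.410,86.841) (closed)

[5] `<path>` regular polygon, #008000→cut S840 F1595: (74.781,56.834) → (109.484,84.973) → (137.623,50.270) → (102.920,22.131) → (74.781,56.834) (closed)

G21
G90
G00 X133.458 Y70.263
M3 S840
G1 X125.267 Y42.375 F1595
G1 X209.159 Y53.198
G1 X144.209 Y7.394
G1 X81.167 Y72.981
G1 X202.374 Y56.100
G1 X133.458 Y70.263
M5
G00 X109.688 Y103.594
M3 S258
G1 X233.241 Y15.251 F3123
G1 X89.617 Y116.990
G1 X153.560 Y116.268
G1 X109.688 Y103.594
M5
G00 X241.901 Y84.235
M3 S840
G1 X236.033 Y98.400 F1595
G1 X221.868 Y104.268
G1 X207.703 Y98.400
G1 X201.835 Y84.235
G1 X207.703 Y70.070
G1 X221.868 Y64.202
G1 X236.033 Y70.070
G1 X241.901 Y84.235
M5
G00 X25.410 Y86.841
M3 S258
G1 X139.199 Y86.841 F3123
G1 X139.199 Y45.124
G1 X25.410 Y45.124
G1 X25.410 Y86.841
M5
G00 X74.781 Y56.834
M3 S840
G1 X109.484 Y84.973 F1595
G1 X137.623 Y50.270
G1 X102.920 Y22.131
G1 X74.781 Y56.834
M5
G00 X0.000 Y0.000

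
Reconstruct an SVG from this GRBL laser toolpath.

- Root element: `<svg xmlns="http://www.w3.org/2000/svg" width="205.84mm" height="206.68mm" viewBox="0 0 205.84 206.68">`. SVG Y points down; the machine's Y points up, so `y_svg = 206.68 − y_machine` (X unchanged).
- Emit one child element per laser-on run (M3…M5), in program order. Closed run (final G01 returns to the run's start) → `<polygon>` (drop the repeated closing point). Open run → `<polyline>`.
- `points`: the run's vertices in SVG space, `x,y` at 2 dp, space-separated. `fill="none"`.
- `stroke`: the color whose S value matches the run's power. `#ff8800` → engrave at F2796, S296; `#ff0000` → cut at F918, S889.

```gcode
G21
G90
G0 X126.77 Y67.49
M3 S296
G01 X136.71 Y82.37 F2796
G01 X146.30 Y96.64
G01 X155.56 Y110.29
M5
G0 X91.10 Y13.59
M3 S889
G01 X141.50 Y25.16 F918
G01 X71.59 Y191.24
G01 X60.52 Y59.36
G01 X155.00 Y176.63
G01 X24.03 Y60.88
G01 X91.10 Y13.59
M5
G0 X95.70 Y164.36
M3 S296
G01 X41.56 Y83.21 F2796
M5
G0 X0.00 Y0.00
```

<svg xmlns="http://www.w3.org/2000/svg" width="205.84mm" height="206.68mm" viewBox="0 0 205.84 206.68">
  <polyline points="126.77,139.19 136.71,124.31 146.30,110.04 155.56,96.39" fill="none" stroke="#ff8800"/>
  <polygon points="91.10,193.09 141.50,181.52 71.59,15.44 60.52,147.32 155.00,30.05 24.03,145.80" fill="none" stroke="#ff0000"/>
  <polyline points="95.70,42.32 41.56,123.47" fill="none" stroke="#ff8800"/>
</svg>

Each laser-on run becomes one SVG element. Flip Y back into SVG space with y_svg = 206.68 − y_machine.

Run 1: power S296 maps to stroke `#ff8800` (engrave). The run is open, so emit a `<polyline>` with points (Y-flipped): 126.77,139.19 136.71,124.31 146.30,110.04 155.56,96.39.

Run 2: the run's S889 means `#ff0000` (cut). The run returns to its start, so emit a `<polygon>` with points (Y-flipped): 91.10,193.09 141.50,181.52 71.59,15.44 60.52,147.32 155.00,30.05 24.03,145.80.

Run 3: power S296 maps to stroke `#ff8800` (engrave). The run is open, so emit a `<polyline>` with points (Y-flipped): 95.70,42.32 41.56,123.47.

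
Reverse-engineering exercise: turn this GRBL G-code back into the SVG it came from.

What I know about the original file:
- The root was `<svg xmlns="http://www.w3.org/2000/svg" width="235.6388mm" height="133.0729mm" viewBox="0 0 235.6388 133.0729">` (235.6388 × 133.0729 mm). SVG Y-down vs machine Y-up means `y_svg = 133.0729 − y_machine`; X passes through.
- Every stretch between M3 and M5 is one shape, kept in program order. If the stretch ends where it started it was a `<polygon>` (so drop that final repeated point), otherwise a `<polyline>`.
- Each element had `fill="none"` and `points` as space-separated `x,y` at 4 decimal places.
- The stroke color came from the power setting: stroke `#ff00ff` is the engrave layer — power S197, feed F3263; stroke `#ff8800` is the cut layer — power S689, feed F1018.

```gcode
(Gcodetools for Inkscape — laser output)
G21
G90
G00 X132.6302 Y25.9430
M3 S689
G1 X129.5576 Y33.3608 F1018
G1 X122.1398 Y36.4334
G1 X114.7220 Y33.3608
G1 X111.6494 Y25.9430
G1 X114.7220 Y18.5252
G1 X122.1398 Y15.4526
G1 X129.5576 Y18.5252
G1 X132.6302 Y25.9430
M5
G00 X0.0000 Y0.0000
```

<svg xmlns="http://www.w3.org/2000/svg" width="235.6388mm" height="133.0729mm" viewBox="0 0 235.6388 133.0729">
  <polygon points="132.6302,107.1299 129.5576,99.7121 122.1398,96.6395 114.7220,99.7121 111.6494,107.1299 114.7220,114.5477 122.1398,117.6203 129.5576,114.5477" fill="none" stroke="#ff8800"/>
</svg>

y_svg = 133.0729 − y_m. Every run uses S689, so all elements get stroke `#ff8800` (cut).

[1] closed run; points: 132.6302,107.1299 129.5576,99.7121 122.1398,96.6395 114.7220,99.7121 111.6494,107.1299 114.7220,114.5477 122.1398,117.6203 129.5576,114.5477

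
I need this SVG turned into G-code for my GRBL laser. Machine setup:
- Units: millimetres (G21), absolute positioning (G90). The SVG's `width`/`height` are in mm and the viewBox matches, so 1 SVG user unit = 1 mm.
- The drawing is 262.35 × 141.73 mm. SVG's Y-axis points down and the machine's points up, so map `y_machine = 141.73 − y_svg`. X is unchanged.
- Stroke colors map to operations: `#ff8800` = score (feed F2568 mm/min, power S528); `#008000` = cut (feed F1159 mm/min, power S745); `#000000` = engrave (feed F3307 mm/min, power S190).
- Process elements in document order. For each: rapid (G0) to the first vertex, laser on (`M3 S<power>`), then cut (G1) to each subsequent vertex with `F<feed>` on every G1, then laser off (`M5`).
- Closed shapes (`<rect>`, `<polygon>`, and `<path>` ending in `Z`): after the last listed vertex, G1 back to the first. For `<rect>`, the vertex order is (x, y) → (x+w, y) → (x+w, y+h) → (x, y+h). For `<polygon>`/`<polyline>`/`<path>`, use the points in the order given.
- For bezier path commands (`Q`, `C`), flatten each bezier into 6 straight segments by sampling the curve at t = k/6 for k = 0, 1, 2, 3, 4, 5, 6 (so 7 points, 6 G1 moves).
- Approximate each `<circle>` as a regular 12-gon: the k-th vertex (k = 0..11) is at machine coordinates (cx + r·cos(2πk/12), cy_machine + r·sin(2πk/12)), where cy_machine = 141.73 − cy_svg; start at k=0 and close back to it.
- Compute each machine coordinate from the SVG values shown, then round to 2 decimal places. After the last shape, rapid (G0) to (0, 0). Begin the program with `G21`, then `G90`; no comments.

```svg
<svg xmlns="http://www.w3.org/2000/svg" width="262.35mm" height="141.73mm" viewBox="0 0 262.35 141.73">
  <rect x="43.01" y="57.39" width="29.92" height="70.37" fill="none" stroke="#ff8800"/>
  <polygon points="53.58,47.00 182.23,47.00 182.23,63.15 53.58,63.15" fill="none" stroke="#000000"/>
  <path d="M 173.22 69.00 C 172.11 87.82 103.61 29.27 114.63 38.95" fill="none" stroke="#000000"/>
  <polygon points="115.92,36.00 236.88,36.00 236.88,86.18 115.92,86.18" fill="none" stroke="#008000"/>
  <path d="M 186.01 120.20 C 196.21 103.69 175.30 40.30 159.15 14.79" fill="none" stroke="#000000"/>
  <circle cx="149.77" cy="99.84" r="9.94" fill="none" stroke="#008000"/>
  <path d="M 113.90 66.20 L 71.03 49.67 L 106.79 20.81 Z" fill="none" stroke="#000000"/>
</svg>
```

G21
G90
G0 X43.01 Y84.34
M3 S528
G1 X72.93 Y84.34 F2568
G1 X72.93 Y13.97 F2568
G1 X43.01 Y13.97 F2568
G1 X43.01 Y84.34 F2568
M5
G0 X53.58 Y94.73
M3 S190
G1 X182.23 Y94.73 F3307
G1 X182.23 Y78.58 F3307
G1 X53.58 Y78.58 F3307
G1 X53.58 Y94.73 F3307
M5
G0 X173.22 Y72.73
M3 S190
G1 X167.73 Y69.09 F3307
G1 X155.09 Y74.31 F3307
G1 X139.38 Y84.33 F3307
G1 X124.68 Y95.11 F3307
G1 X115.07 Y102.61 F3307
G1 X114.63 Y102.78 F3307
M5
G0 X115.92 Y105.73
M3 S745
G1 X236.88 Y105.73 F1159
G1 X236.88 Y55.55 F1159
G1 X115.92 Y55.55 F1159
G1 X115.92 Y105.73 F1159
M5
G0 X186.01 Y21.53
M3 S190
G1 X188.68 Y33.30 F3307
G1 X187.17 Y50.53 F3307
G1 X182.46 Y70.86 F3307
G1 X175.56 Y91.94 F3307
G1 X167.46 Y111.42 F3307
G1 X159.15 Y126.94 F3307
M5
G0 X159.71 Y41.89
M3 S745
G1 X158.38 Y46.86 F1159
G1 X154.74 Y50.50 F1159
G1 X149.77 Y51.83 F1159
G1 X144.80 Y50.50 F1159
G1 X141.16 Y46.86 F1159
G1 X139.83 Y41.89 F1159
G1 X141.16 Y36.92 F1159
G1 X144.80 Y33.28 F1159
G1 X149.77 Y31.95 F1159
G1 X154.74 Y33.28 F1159
G1 X158.38 Y36.92 F1159
G1 X159.71 Y41.89 F1159
M5
G0 X113.90 Y75.53
M3 S190
G1 X71.03 Y92.06 F3307
G1 X106.79 Y120.92 F3307
G1 X113.90 Y75.53 F3307
M5
G0 X0.00 Y0.00

Since the viewBox matches the mm dimensions, user units are millimetres directly. The only transform is the Y-flip y_m = 141.73 − y_svg.

Shape 1 is a rectangle drawn with `<rect>`. Its stroke #ff8800 means score at S528, F2568. After flipping Y the toolpath is (43.01,84.34) → (72.93,84.34) → (72.93,13.97) → (43.01,13.97) → (43.01,84.34), returning to the start.

Shape 2 is a rectangle drawn with `<polygon>`. Its stroke #000000 means engrave at S190, F3307. After flipping Y the toolpath is (53.58,94.73) → (182.23,94.73) → (182.23,78.58) → (53.58,78.58) → (53.58,94.73), returning to the start.

Shape 3 is a cubic bezier drawn with `<path>`. Its stroke #000000 means engrave at S190, F3307. After flipping Y the toolpath is (173.22,72.73) → (167.73,69.09) → (155.09,74.31) → (139.38,84.33) → (124.68,95.11) → (115.07,102.61) → (114.63,102.78).

Shape 4 is a rectangle drawn with `<polygon>`. Its stroke #008000 means cut at S745, F1159. After flipping Y the toolpath is (115.92,105.73) → (236.88,105.73) → (236.88,55.55) → (115.92,55.55) → (115.92,105.73), returning to the start.

Shape 5 is a cubic bezier drawn with `<path>`. Its stroke #000000 means engrave at S190, F3307. After flipping Y the toolpath is (186.01,21.53) → (188.68,33.30) → (187.17,50.53) → (182.46,70.86) → (175.56,91.94) → (167.46,111.42) → (159.15,126.94).

Shape 6 is a circle drawn with `<circle>`. Its stroke #008000 means cut at S745, F1159. After flipping Y the toolpath is (159.71,41.89) → (158.38,46.86) → (154.74,50.50) → (149.77,51.83) → (144.80,50.50) → (141.16,46.86) → (139.83,41.89) → (141.16,36.92) → (144.80,33.28) → (149.77,31.95) → (154.74,33.28) → (158.38,36.92) → (159.71,41.89), returning to the start.

Shape 7 is a regular polygon drawn with `<path>`. Its stroke #000000 means engrave at S190, F3307. After flipping Y the toolpath is (113.90,75.53) → (71.03,92.06) → (106.79,120.92) → (113.90,75.53), returning to the start.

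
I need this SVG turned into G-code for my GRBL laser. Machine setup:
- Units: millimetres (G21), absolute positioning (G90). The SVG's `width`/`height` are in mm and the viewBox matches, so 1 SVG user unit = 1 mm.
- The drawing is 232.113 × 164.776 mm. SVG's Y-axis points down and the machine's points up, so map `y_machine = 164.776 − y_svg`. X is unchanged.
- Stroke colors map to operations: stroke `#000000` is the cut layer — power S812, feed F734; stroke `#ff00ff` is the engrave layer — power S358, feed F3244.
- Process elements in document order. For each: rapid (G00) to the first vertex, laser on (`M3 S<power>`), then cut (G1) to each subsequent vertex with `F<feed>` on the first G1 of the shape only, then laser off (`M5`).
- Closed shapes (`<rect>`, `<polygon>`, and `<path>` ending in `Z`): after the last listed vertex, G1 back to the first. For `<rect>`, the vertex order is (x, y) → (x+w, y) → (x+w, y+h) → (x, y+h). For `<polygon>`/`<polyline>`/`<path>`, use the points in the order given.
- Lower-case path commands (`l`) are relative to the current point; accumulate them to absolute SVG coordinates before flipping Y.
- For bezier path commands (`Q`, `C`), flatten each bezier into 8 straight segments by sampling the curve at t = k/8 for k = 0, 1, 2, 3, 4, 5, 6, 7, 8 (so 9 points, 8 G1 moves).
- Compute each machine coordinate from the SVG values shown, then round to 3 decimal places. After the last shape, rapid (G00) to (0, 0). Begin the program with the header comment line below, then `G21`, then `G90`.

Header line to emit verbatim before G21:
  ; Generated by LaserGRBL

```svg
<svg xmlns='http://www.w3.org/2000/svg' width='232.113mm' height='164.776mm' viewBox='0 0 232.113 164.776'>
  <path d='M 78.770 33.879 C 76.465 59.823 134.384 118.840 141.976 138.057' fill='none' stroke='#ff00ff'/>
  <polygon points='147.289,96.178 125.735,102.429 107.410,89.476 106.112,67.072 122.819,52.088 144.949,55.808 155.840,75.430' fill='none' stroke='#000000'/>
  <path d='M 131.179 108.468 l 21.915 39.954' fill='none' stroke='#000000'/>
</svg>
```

; Generated by LaserGRBL
G21
G90
G00 X78.770 Y130.897
M3 S358
G1 X80.513 Y119.760 F3244
G1 X86.606 Y106.376
G1 X95.754 Y91.600
G1 X106.662 Y76.285
G1 X118.033 Y61.286
G1 X128.573 Y47.456
G1 X136.986 Y35.649
G1 X141.976 Y26.719
M5
G00 X147.289 Y68.598
M3 S812
G1 X125.735 Y62.347 F734
G1 X107.410 Y75.300
G1 X106.112 Y97.704
G1 X122.819 Y112.688
G1 X144.949 Y108.968
G1 X155.840 Y89.346
G1 X147.289 Y68.598
M5
G00 X131.179 Y56.308
M3 S812
G1 X153.094 Y16.354 F734
M5
G00 X0.000 Y0.000

Since the viewBox matches the mm dimensions, user units are millimetres directly. The only transform is the Y-flip y_m = 164.776 − y_svg.

Shape 1 is a cubic bezier drawn with `<path>`. Its stroke #ff00ff means engrave at S358, F3244. After flipping Y the toolpath is (78.770,130.897) → (80.513,119.760) → (86.606,106.376) → (95.754,91.600) → (106.662,76.285) → (118.033,61.286) → (128.573,47.456) → (136.986,35.649) → (141.976,26.719).

Shape 2 is a regular polygon drawn with `<polygon>`. Its stroke #000000 means cut at S812, F734. After flipping Y the toolpath is (147.289,68.598) → (125.735,62.347) → (107.410,75.300) → (106.112,97.704) → (122.819,112.688) → (144.949,108.968) → (155.840,89.346) → (147.289,68.598), returning to the start.

Shape 3 is a line segment drawn with `<path>`. Its stroke #000000 means cut at S812, F734. After flipping Y the toolpath is (131.179,56.308) → (153.094,16.354).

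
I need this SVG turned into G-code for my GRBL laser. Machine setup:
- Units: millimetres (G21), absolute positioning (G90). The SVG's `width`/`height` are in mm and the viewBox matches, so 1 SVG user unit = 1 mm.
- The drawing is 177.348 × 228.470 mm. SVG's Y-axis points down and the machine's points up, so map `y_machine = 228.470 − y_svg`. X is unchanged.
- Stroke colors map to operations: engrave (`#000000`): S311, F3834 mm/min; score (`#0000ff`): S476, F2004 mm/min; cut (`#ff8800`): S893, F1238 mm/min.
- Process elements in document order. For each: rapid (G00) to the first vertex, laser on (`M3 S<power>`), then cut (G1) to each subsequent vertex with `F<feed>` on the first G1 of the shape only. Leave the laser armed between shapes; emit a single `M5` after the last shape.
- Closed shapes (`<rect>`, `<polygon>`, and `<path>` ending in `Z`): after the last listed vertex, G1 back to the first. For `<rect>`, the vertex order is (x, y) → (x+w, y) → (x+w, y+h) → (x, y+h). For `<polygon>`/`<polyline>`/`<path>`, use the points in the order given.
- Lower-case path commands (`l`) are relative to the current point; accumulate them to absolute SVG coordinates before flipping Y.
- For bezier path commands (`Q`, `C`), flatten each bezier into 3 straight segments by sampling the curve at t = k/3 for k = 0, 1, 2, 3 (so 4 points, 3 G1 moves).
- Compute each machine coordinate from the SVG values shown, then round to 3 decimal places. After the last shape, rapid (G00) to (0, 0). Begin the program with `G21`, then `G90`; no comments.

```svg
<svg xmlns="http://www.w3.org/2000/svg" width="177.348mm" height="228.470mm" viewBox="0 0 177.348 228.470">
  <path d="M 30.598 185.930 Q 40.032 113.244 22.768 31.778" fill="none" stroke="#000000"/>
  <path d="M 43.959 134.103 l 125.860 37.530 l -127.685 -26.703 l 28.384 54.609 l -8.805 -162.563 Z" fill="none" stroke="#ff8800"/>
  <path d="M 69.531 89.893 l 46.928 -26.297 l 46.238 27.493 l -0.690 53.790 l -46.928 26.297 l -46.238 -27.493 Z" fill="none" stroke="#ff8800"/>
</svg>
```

viewBox `0 0 177.348 228.470` with mm width/height → 1 unit = 1 mm. Flip: y_m = 228.470 − y_svg.

**Shape 1** — `<path>` quadratic bezier, stroke `#000000` → engrave (S311, F3834). Control points (SVG): P0=(30.598,185.930), P1=(40.032,113.244), P2=(22.768,31.778); sampled at t=k/3. Machine vertices: (30.598,42.540) → (33.921,91.973) → (31.311,143.357) → (22.768,196.692). Open path.

**Shape 2** — `<path>` closed polygon, stroke `#ff8800` → cut (S893, F1238). Machine vertices: (43.959,94.367) → (169.819,56.837) → (42.134,83.540) → (70.518,28.931) → (61.713,191.494) → (43.959,94.367). Closed: final G1 returns to the first vertex.

**Shape 3** — `<path>` regular polygon, stroke `#ff8800` → cut (S893, F1238). Machine vertices: (69.531,138.577) → (116.459,164.874) → (162.697,137.381) → (162.007,83.591) → (115.079,57.294) → (68.841,84.787) → (69.531,138.577). Closed: final G1 returns to the first vertex.

G21
G90
G00 X30.598 Y42.540
M3 S311
G1 X33.921 Y91.973 F3834
G1 X31.311 Y143.357
G1 X22.768 Y196.692
G00 X43.959 Y94.367
M3 S893
G1 X169.819 Y56.837 F1238
G1 X42.134 Y83.540
G1 X70.518 Y28.931
G1 X61.713 Y191.494
G1 X43.959 Y94.367
G00 X69.531 Y138.577
M3 S893
G1 X116.459 Y164.874 F1238
G1 X162.697 Y137.381
G1 X162.007 Y83.591
G1 X115.079 Y57.294
G1 X68.841 Y84.787
G1 X69.531 Y138.577
M5
G00 X0.000 Y0.000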